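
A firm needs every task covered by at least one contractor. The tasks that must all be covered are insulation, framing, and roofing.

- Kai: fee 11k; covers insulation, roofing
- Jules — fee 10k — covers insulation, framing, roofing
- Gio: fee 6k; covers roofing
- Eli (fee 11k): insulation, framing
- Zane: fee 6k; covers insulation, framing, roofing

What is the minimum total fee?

6

Zane alone covers insulation, framing, roofing — every task.
Total fee: 6.
No cover costs less than 6.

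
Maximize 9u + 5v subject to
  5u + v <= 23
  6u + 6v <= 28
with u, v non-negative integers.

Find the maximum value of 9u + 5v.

Relaxing integrality, the LP optimum is 41.67 at (u,v) = (4.58, 0.0833), which is not an integer point.
(u,v)=(4,0): 5·4+1·0=20≤23, 6·4+6·0=24≤28, objective 36.
(u,v)=(3,1): 5·3+1·1=16≤23, 6·3+6·1=24≤28, objective 32.
(u,v)=(3,0): 5·3+1·0=15≤23, 6·3+6·0=18≤28, objective 27.
No feasible integer point exceeds 36.

36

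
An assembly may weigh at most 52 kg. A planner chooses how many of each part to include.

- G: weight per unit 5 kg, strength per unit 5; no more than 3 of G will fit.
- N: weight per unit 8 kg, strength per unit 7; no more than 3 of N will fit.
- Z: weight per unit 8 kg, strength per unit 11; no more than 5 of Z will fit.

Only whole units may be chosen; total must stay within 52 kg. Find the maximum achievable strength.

Z has the best ratio (11/8); taking only Z gives at most 5×11 = 55 (stopped by the supply cap of 5).
Mixing does better — 2×G and 5×Z: weight 50 ≤ 52, strength 2·5 + 5·11 = 65.

65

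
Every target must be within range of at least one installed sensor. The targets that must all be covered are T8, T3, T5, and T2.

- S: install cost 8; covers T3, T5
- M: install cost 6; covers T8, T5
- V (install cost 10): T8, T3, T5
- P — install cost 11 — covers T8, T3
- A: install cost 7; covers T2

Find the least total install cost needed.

17

The greedy cost-per-new-target heuristic would pick M, A, and S for 21, but a cheaper cover exists.
Choose V and A: together they cover T8, T3, T5, T2 — every target.
Total install cost: 10 + 7 = 17.
No cover costs less than 17.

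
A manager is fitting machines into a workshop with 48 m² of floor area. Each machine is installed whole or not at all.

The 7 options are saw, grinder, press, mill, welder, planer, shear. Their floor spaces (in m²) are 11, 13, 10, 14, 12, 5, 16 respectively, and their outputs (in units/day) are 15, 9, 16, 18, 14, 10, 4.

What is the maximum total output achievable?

saw + press + mill + welder: floor space 11 + 10 + 14 + 12 = 47 ≤ 48, output 15 + 16 + 18 + 14 = 63.
press + mill + welder + planer: floor space 10 + 14 + 12 + 5 = 41 ≤ 48, output 16 + 18 + 14 + 10 = 58.
saw + press + mill + planer: floor space 11 + 10 + 14 + 5 = 40 ≤ 48, output 15 + 16 + 18 + 10 = 59.
Best is saw, press, mill, and welder with total output 63.

63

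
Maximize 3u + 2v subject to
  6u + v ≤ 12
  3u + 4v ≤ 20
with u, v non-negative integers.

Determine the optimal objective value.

11

The continuous relaxation peaks at (1.33, 4) with value 12.00; rounding to a feasible lattice point costs some objective.
(u,v)=(1,4): 6·1+1·4=10≤12, 3·1+4·4=19≤20, objective 11.
(u,v)=(0,5): 6·0+1·5=5≤12, 3·0+4·5=20≤20, objective 10.
(u,v)=(1,3): 6·1+1·3=9≤12, 3·1+4·3=15≤20, objective 9.
(u,v)=(0,4): 6·0+1·4=4≤12, 3·0+4·4=16≤20, objective 8.
No feasible integer point exceeds 11.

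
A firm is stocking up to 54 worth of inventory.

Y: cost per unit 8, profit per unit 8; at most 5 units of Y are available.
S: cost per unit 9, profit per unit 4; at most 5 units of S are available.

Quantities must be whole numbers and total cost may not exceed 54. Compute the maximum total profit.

Y has the best ratio (8/8); taking only Y gives at most 5×8 = 40 (stopped by the supply cap of 5).
Mixing does better — 5×Y and 1×S: cost 49 ≤ 54, profit 5·8 + 1·4 = 44.

44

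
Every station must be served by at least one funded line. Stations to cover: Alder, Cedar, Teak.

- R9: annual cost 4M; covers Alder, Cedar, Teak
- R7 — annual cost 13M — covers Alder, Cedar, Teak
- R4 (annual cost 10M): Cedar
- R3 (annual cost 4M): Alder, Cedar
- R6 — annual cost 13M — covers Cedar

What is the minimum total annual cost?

R9 alone covers Alder, Cedar, Teak — every station.
Total annual cost: 4.
No cover costs less than 4.

4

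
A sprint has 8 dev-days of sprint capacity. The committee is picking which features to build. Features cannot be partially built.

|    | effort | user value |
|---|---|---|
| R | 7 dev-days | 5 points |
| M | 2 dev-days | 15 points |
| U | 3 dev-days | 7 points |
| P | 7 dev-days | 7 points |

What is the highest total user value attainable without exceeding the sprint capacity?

22

Allowing fractional choices, the relaxed optimum would be about 25.0, but features are indivisible.
M + U: effort 2 + 3 = 5 ≤ 8, user value 15 + 7 = 22.
U: effort 3 ≤ 8, user value 7.
M: effort 2 ≤ 8, user value 15.
Best is M and U with total user value 22.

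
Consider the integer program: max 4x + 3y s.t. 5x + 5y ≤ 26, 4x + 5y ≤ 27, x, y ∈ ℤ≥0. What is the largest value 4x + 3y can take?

The continuous relaxation peaks at (5.2, 0) with value 20.80; rounding to a feasible lattice point costs some objective.
(x,y)=(5,0) is feasible, giving 20.
(x,y)=(4,1) is feasible, giving 19.
(x,y)=(4,0) is feasible, giving 16.
The best lattice point is (5,0), giving 20.

20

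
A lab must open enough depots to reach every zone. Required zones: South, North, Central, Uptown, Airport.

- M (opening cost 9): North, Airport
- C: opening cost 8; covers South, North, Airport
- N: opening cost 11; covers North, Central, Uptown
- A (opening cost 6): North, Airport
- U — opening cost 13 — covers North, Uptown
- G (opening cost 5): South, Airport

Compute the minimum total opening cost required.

Choose N and G: together they cover South, North, Central, Uptown, Airport — every zone.
Total opening cost: 11 + 5 = 16.
No cover costs less than 16.

16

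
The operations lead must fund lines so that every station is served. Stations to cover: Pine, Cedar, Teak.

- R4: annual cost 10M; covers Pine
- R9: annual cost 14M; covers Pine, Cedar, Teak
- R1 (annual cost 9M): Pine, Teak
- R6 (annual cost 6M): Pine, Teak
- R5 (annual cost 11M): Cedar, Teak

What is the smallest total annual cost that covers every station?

This is a weighted set-cover instance.
The greedy cost-per-new-station heuristic would pick R6 and R5 for 17, but a cheaper cover exists.
R9 alone covers Pine, Cedar, Teak — every station.
Total annual cost: 14.
No cover costs less than 14.

14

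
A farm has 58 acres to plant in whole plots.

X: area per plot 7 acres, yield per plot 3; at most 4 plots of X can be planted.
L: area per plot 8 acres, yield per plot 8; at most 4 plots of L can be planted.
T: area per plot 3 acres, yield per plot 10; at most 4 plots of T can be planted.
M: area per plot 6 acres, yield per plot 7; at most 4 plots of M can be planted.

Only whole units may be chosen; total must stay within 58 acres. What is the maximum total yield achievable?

86

This is a bounded integer knapsack.
T has the best ratio (10/3); taking only T gives at most 4×10 = 40 (stopped by the supply cap of 4).
Mixing does better — 4×L, 4×T, and 2×M: area 56 ≤ 58, yield 4·8 + 4·10 + 2·7 = 86.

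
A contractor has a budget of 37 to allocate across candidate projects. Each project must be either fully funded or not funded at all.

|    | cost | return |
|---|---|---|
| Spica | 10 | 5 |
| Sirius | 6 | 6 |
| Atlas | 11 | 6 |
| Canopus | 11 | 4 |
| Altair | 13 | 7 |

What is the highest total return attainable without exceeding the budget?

This is an integer program with binary decision variables.
Allowing fractional choices, the relaxed optimum would be about 22.5, but projects are indivisible.
Sirius + Atlas + Altair: cost 6 + 11 + 13 = 30 ≤ 37, return 6 + 6 + 7 = 19.
Spica + Atlas + Altair: cost 10 + 11 + 13 = 34 ≤ 37, return 5 + 6 + 7 = 18.
Spica + Sirius + Altair: cost 10 + 6 + 13 = 29 ≤ 37, return 5 + 6 + 7 = 18.
Best is Sirius, Atlas, and Altair with total return 19.

19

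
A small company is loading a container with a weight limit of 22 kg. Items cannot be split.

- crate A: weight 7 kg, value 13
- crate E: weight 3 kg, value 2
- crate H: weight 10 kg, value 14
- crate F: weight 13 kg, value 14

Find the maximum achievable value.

Allowing fractional choices, the relaxed optimum would be about 32.4, but items are indivisible.
crate A + crate E + crate H: weight 7 + 3 + 10 = 20 ≤ 22, value 13 + 2 + 14 = 29.
crate A + crate H: weight 7 + 10 = 17 ≤ 22, value 13 + 14 = 27.
crate A + crate F: weight 7 + 13 = 20 ≤ 22, value 13 + 14 = 27.
Best is crate A, crate E, and crate H with total value 29.

29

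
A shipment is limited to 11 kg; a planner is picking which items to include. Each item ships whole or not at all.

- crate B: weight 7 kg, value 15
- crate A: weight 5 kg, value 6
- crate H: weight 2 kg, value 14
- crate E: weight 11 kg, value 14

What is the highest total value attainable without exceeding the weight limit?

29

Allowing fractional choices, the relaxed optimum would be about 31.5, but items are indivisible.
crate B: weight 7 ≤ 11, value 15.
crate A + crate H: weight 5 + 2 = 7 ≤ 11, value 6 + 14 = 20.
crate B + crate H: weight 7 + 2 = 9 ≤ 11, value 15 + 14 = 29.
Best is crate B and crate H with total value 29.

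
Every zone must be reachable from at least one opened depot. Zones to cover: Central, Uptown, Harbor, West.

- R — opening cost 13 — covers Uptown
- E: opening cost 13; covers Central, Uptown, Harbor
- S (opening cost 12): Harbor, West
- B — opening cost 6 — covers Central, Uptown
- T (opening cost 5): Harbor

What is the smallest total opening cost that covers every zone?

18

This is an integer covering problem.
The greedy cost-per-new-zone heuristic would pick B, T, and S for 23, but a cheaper cover exists.
Choose S and B: together they cover Central, Uptown, Harbor, West — every zone.
Total opening cost: 12 + 6 = 18.
No cover costs less than 18.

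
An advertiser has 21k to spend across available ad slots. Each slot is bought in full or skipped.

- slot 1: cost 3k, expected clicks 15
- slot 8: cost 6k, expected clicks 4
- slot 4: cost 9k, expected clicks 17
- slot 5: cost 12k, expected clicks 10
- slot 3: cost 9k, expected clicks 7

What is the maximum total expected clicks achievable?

39

Allowing fractional choices, the relaxed optimum would be about 39.5, but ad slots are indivisible.
slot 1 + slot 4 + slot 3: cost 3 + 9 + 9 = 21 ≤ 21, expected clicks 15 + 17 + 7 = 39.
slot 1 + slot 8 + slot 4: cost 3 + 6 + 9 = 18 ≤ 21, expected clicks 15 + 4 + 17 = 36.
slot 1 + slot 4: cost 3 + 9 = 12 ≤ 21, expected clicks 15 + 17 = 32.
Best is slot 1, slot 4, and slot 3 with total expected clicks 39.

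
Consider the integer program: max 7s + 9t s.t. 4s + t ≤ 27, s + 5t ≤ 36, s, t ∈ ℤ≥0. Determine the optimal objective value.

The continuous relaxation peaks at (5.21, 6.16) with value 91.89; rounding to a feasible lattice point costs some objective.
(s,t)=(5,6): 4·5+1·6=26≤27, 1·5+5·6=35≤36, objective 89.
(s,t)=(4,6): 4·4+1·6=22≤27, 1·4+5·6=34≤36, objective 82.
(s,t)=(5,5): 4·5+1·5=25≤27, 1·5+5·5=30≤36, objective 80.
The best lattice point is (5,6), giving 89.

89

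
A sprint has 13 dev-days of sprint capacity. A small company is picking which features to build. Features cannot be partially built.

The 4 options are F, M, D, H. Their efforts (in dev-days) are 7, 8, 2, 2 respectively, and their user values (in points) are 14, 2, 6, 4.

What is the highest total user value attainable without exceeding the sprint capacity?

Allowing fractional choices, the relaxed optimum would be about 24.5, but features are indivisible.
F + D + H: effort 7 + 2 + 2 = 11 ≤ 13, user value 14 + 6 + 4 = 24.
F + H: effort 7 + 2 = 9 ≤ 13, user value 14 + 4 = 18.
F + D: effort 7 + 2 = 9 ≤ 13, user value 14 + 6 = 20.
Best is F, D, and H with total user value 24.

24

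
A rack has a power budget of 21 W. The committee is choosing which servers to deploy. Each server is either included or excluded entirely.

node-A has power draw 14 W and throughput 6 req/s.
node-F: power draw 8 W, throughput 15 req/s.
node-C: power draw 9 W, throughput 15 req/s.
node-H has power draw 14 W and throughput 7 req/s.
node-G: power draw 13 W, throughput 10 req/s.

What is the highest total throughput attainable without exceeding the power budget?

Allowing fractional choices, the relaxed optimum would be about 33.1, but servers are indivisible.
node-F + node-C: power draw 8 + 9 = 17 ≤ 21, throughput 15 + 15 = 30.
node-F + node-G: power draw 8 + 13 = 21 ≤ 21, throughput 15 + 10 = 25.
node-F: power draw 8 ≤ 21, throughput 15.
Best is node-F and node-C with total throughput 30.

30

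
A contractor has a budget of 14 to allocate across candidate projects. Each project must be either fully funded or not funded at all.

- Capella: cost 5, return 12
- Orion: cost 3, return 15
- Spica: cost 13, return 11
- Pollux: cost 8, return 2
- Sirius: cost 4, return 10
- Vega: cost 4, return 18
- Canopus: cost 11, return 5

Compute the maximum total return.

Orion + Sirius + Vega: cost 3 + 4 + 4 = 11 ≤ 14, return 15 + 10 + 18 = 43.
Capella + Orion + Vega: cost 5 + 3 + 4 = 12 ≤ 14, return 12 + 15 + 18 = 45.
Best is Capella, Orion, and Vega with total return 45.

45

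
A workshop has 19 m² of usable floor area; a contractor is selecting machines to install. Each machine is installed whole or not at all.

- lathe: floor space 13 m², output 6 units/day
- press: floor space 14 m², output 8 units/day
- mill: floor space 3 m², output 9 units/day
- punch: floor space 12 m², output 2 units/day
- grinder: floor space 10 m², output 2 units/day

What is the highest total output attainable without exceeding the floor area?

17

Allowing fractional choices, the relaxed optimum would be about 17.9, but machines are indivisible.
mill + grinder: floor space 3 + 10 = 13 ≤ 19, output 9 + 2 = 11.
lathe + mill: floor space 13 + 3 = 16 ≤ 19, output 6 + 9 = 15.
press + mill: floor space 14 + 3 = 17 ≤ 19, output 8 + 9 = 17.
Best is press and mill with total output 17.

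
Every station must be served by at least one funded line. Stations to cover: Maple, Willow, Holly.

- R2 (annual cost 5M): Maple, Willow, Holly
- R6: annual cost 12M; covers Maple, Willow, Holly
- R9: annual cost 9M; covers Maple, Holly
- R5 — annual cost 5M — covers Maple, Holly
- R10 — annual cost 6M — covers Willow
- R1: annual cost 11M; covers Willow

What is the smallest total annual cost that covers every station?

R2 alone covers Maple, Willow, Holly — every station.
Total annual cost: 5.
No cover costs less than 5.

5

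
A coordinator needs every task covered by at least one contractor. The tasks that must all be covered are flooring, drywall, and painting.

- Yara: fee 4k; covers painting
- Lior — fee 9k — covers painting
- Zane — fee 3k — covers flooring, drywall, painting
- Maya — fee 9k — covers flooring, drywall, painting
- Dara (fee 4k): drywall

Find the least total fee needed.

3

Zane alone covers flooring, drywall, painting — every task.
Total fee: 3.
No cover costs less than 3.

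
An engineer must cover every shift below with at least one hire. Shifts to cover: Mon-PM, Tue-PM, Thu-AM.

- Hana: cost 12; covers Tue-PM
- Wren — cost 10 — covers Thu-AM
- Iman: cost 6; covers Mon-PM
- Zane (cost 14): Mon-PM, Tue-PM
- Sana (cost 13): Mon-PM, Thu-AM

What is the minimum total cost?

This is a weighted set-cover instance.
The greedy cost-per-new-shift heuristic would pick Iman, Wren, and Hana for 28, but a cheaper cover exists.
Choose Wren and Zane: together they cover Mon-PM, Tue-PM, Thu-AM — every shift.
Total cost: 10 + 14 = 24.
No cover costs less than 24.

24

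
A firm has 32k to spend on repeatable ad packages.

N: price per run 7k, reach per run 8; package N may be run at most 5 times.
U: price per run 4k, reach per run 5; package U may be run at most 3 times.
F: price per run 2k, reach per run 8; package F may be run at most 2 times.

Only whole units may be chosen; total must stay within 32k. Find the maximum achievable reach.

48

This is a bounded integer knapsack.
F has the best ratio (8/2); taking only F gives at most 2×8 = 16 (stopped by the supply cap of 2).
Mixing does better — 4×N and 2×F: price 32 ≤ 32, reach 4·8 + 2·8 = 48.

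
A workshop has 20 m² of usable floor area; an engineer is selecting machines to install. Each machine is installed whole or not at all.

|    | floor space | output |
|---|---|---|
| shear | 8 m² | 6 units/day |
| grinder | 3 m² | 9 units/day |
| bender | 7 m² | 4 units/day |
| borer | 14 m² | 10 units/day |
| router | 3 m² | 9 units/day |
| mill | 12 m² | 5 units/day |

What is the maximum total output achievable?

Take grinder, borer, and router: floor space 3 + 14 + 3 = 20 ≤ 20, output 9 + 10 + 9 = 28.
No other feasible combination does better.

28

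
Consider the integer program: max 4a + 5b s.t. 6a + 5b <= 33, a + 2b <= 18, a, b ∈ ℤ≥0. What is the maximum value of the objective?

30

(a,b)=(0,6) is feasible, giving 30.
(a,b)=(1,5) is feasible, giving 29.
(a,b)=(0,5) is feasible, giving 25.
No feasible integer point exceeds 30.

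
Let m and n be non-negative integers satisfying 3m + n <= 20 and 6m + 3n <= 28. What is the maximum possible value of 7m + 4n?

36

Relaxing integrality, the LP optimum is 37.33 at (m,n) = (0, 9.33), which is not an integer point.
(m,n)=(0,9): 3·0+1·9=9≤20, 6·0+3·9=27≤28, objective 36.
(m,n)=(0,8): 3·0+1·8=8≤20, 6·0+3·8=24≤28, objective 32.
The best lattice point is (0,9), giving 36.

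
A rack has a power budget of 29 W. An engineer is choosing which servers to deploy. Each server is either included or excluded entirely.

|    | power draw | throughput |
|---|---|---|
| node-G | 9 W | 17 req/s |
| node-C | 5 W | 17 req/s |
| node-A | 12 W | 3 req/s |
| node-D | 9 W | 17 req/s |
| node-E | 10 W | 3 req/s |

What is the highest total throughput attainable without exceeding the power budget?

This is an integer program with binary decision variables.
Allowing fractional choices, the relaxed optimum would be about 52.8, but servers are indivisible.
node-G + node-C + node-E: power draw 9 + 5 + 10 = 24 ≤ 29, throughput 17 + 17 + 3 = 37.
node-C + node-D + node-E: power draw 5 + 9 + 10 = 24 ≤ 29, throughput 17 + 17 + 3 = 37.
node-G + node-C + node-D: power draw 9 + 5 + 9 = 23 ≤ 29, throughput 17 + 17 + 17 = 51.
Best is node-G, node-C, and node-D with total throughput 51.

51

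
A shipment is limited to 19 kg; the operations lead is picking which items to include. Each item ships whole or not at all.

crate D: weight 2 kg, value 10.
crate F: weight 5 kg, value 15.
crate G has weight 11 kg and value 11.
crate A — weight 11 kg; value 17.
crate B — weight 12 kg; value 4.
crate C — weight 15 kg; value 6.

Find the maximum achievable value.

42

Take crate D, crate F, and crate A: weight 2 + 5 + 11 = 18 ≤ 19, value 10 + 15 + 17 = 42.
No other feasible combination does better.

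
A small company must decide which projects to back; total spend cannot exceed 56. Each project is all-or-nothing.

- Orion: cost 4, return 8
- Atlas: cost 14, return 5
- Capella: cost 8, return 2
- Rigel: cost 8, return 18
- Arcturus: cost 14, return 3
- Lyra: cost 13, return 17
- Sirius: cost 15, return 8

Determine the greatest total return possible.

Orion + Rigel + Arcturus + Lyra + Sirius: cost 4 + 8 + 14 + 13 + 15 = 54 ≤ 56, return 8 + 18 + 3 + 17 + 8 = 54.
Orion + Atlas + Rigel + Lyra + Sirius: cost 4 + 14 + 8 + 13 + 15 = 54 ≤ 56, return 8 + 5 + 18 + 17 + 8 = 56.
Orion + Capella + Rigel + Lyra + Sirius: cost 4 + 8 + 8 + 13 + 15 = 48 ≤ 56, return 8 + 2 + 18 + 17 + 8 = 53.
Best is Orion, Atlas, Rigel, Lyra, and Sirius with total return 56.

56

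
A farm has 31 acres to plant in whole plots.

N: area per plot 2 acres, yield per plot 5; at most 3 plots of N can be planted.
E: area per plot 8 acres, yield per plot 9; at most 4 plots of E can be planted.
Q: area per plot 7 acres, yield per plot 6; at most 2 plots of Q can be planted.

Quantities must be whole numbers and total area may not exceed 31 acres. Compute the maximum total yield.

42

Take 3×N and 3×E: area 30 ≤ 31, yield 3·5 + 3·9 = 42.
N has the best ratio (5/2) and is taken to its limit of 3; remaining capacity is filled optimally with the others.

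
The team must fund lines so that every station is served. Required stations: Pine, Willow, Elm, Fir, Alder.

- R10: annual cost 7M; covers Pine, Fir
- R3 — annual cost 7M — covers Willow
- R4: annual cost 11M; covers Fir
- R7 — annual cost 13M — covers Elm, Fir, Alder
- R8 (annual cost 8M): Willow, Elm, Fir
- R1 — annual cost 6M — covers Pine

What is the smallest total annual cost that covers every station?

26

The greedy cost-per-new-station heuristic would pick R8, R1, and R7 for 27, but a cheaper cover exists.
Choose R3, R7, and R1: together they cover Pine, Willow, Elm, Fir, Alder — every station.
Total annual cost: 7 + 13 + 6 = 26.
No cover costs less than 26.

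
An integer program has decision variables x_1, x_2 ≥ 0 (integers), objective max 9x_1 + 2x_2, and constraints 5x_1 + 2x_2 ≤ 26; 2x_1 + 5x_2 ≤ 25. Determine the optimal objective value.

45

(x_1,x_2)=(5,0): 5·5+2·0=25≤26, 2·5+5·0=10≤25, objective 45.
(x_1,x_2)=(4,1): 5·4+2·1=22≤26, 2·4+5·1=13≤25, objective 38.
(x_1,x_2)=(4,0): 5·4+2·0=20≤26, 2·4+5·0=8≤25, objective 36.
No feasible integer point exceeds 45.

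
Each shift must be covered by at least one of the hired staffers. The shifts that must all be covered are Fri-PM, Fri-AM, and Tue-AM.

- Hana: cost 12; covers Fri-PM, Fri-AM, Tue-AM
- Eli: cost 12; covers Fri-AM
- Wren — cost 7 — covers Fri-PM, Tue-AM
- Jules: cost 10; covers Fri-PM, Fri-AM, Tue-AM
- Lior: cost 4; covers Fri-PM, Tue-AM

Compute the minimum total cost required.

The greedy cost-per-new-shift heuristic would pick Lior and Jules for 14, but a cheaper cover exists.
Jules alone covers Fri-PM, Fri-AM, Tue-AM — every shift.
Total cost: 10.
No cover costs less than 10.

10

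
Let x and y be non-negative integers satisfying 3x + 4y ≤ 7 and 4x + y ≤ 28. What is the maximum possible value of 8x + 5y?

Relaxing integrality, the LP optimum is 18.67 at (x,y) = (2.33, 0), which is not an integer point.
(x,y)=(2,0) is feasible, giving 16.
(x,y)=(1,1) is feasible, giving 13.
No feasible integer point exceeds 16.

16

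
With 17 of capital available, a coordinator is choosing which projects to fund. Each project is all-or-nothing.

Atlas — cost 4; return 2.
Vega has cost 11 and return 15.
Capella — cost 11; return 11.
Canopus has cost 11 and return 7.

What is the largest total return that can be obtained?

Allowing fractional choices, the relaxed optimum would be about 21.0, but projects are indivisible.
Atlas + Capella: cost 4 + 11 = 15 ≤ 17, return 2 + 11 = 13.
Atlas + Vega: cost 4 + 11 = 15 ≤ 17, return 2 + 15 = 17.
Vega: cost 11 ≤ 17, return 15.
Best is Atlas and Vega with total return 17.

17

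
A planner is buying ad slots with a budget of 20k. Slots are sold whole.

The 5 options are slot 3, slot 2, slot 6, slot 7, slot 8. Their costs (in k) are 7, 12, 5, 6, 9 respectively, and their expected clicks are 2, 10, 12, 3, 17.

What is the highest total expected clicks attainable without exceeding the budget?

Treat it as a binary knapsack problem.
slot 6 + slot 7 + slot 8: cost 5 + 6 + 9 = 20 ≤ 20, expected clicks 12 + 3 + 17 = 32.
slot 2 + slot 6: cost 12 + 5 = 17 ≤ 20, expected clicks 10 + 12 = 22.
slot 6 + slot 8: cost 5 + 9 = 14 ≤ 20, expected clicks 12 + 17 = 29.
Best is slot 6, slot 7, and slot 8 with total expected clicks 32.

32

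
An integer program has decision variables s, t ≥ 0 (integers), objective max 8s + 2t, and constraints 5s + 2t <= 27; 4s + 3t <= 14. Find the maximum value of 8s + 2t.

24

Relaxing integrality, the LP optimum is 28.00 at (s,t) = (3.5, 0), which is not an integer point.
(s,t)=(3,0): 5·3+2·0=15≤27, 4·3+3·0=12≤14, objective 24.
(s,t)=(2,1): 5·2+2·1=12≤27, 4·2+3·1=11≤14, objective 18.
(s,t)=(2,0): 5·2+2·0=10≤27, 4·2+3·0=8≤14, objective 16.
Maximum is 24 at (s,t)=(3,0).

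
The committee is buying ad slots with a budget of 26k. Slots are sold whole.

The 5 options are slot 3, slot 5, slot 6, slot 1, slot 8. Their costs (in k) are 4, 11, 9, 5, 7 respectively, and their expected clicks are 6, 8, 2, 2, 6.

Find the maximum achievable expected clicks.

Take slot 3, slot 5, and slot 8: cost 4 + 11 + 7 = 22 ≤ 26, expected clicks 6 + 8 + 6 = 20.
No other feasible combination does better.

20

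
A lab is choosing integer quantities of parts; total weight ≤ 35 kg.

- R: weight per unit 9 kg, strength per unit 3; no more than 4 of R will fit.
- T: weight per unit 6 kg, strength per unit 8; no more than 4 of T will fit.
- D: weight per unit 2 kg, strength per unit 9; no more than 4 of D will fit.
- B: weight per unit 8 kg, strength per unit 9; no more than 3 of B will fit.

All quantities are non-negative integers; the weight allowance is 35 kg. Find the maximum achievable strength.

4×T and 4×D: weight 32 ≤ 35, strength 4·8 + 4·9 = 68.
3×T, 4×D, and 1×B: weight 34 ≤ 35, strength 3·8 + 4·9 + 1·9 = 69.
Best is 69.

69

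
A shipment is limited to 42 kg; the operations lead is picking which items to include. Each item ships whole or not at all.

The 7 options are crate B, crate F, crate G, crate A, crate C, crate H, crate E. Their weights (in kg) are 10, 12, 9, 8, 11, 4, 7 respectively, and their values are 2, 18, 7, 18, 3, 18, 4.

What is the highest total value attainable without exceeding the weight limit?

65

Allowing fractional choices, the relaxed optimum would be about 65.5, but items are indivisible.
crate F + crate G + crate A + crate H: weight 12 + 9 + 8 + 4 = 33 ≤ 42, value 18 + 7 + 18 + 18 = 61.
crate F + crate G + crate A + crate H + crate E: weight 12 + 9 + 8 + 4 + 7 = 40 ≤ 42, value 18 + 7 + 18 + 18 + 4 = 65.
crate F + crate A + crate C + crate H + crate E: weight 12 + 8 + 11 + 4 + 7 = 42 ≤ 42, value 18 + 18 + 3 + 18 + 4 = 61.
Best is crate F, crate G, crate A, crate H, and crate E with total value 65.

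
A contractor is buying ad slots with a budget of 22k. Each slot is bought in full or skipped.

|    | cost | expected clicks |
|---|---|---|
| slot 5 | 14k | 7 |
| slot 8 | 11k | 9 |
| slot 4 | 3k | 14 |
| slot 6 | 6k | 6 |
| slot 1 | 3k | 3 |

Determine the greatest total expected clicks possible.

29

Take slot 8, slot 4, and slot 6: cost 11 + 3 + 6 = 20 ≤ 22, expected clicks 9 + 14 + 6 = 29.
No other feasible combination does better.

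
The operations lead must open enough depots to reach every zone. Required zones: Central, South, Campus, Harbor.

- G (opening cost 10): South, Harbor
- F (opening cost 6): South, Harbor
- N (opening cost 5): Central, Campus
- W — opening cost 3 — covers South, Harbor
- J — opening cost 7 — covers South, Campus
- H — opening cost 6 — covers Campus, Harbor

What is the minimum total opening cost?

Choose N and W: together they cover Central, South, Campus, Harbor — every zone.
Total opening cost: 5 + 3 = 8.
No cover costs less than 8.

8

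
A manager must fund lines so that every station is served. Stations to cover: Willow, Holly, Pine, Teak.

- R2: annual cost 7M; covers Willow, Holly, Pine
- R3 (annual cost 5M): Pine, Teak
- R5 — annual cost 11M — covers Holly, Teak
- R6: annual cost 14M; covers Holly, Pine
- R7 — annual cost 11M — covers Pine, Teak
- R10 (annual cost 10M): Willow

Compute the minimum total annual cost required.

12

Choose R2 and R3: together they cover Willow, Holly, Pine, Teak — every station.
Total annual cost: 7 + 5 = 12.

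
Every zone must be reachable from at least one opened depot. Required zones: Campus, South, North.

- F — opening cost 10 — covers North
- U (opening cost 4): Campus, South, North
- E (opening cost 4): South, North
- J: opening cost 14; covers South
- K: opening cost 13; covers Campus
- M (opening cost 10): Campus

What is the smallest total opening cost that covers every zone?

U alone covers Campus, South, North — every zone.
Total opening cost: 4.
No cover costs less than 4.

4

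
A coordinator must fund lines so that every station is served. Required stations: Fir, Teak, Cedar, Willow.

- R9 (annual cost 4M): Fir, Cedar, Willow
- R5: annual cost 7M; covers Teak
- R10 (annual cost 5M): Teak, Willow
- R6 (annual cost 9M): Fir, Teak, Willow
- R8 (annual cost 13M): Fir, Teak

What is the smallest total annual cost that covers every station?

Choose R9 and R10: together they cover Fir, Teak, Cedar, Willow — every station.
Total annual cost: 4 + 5 = 9.
No cover costs less than 9.

9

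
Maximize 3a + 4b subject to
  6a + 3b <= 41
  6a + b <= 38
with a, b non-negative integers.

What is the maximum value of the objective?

52

(a,b)=(0,13): 6·0+3·13=39≤41, 6·0+1·13=13≤38, objective 52.
(a,b)=(0,12): 6·0+3·12=36≤41, 6·0+1·12=12≤38, objective 48.
No feasible integer point exceeds 52.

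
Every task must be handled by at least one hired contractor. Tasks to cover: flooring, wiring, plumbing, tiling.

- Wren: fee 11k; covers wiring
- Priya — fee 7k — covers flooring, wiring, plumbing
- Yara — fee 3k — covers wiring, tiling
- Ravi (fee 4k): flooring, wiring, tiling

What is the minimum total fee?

10

Choose Priya and Yara: together they cover flooring, wiring, plumbing, tiling — every task.
Total fee: 7 + 3 = 10.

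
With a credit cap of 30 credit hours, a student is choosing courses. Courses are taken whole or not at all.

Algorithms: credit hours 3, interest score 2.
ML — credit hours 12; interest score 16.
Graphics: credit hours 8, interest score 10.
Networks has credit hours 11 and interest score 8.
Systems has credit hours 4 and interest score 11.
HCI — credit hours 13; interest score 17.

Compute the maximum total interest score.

Algorithms + Graphics + Systems + HCI: credit hours 3 + 8 + 4 + 13 = 28 ≤ 30, interest score 2 + 10 + 11 + 17 = 40.
Algorithms + ML + Graphics + Systems: credit hours 3 + 12 + 8 + 4 = 27 ≤ 30, interest score 2 + 16 + 10 + 11 = 39.
ML + Systems + HCI: credit hours 12 + 4 + 13 = 29 ≤ 30, interest score 16 + 11 + 17 = 44.
Best is ML, Systems, and HCI with total interest score 44.

44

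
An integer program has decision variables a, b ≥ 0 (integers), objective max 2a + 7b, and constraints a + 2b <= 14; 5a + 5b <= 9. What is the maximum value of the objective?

Relaxing integrality, the LP optimum is 12.60 at (a,b) = (0, 1.8), which is not an integer point.
(a,b)=(0,1): 1·0+2·1=2≤14, 5·0+5·1=5≤9, objective 7.
(a,b)=(1,0): 1·1+2·0=1≤14, 5·1+5·0=5≤9, objective 2.
(a,b)=(0,0): 1·0+2·0=0≤14, 5·0+5·0=0≤9, objective 0.
Maximum is 7 at (a,b)=(0,1).

7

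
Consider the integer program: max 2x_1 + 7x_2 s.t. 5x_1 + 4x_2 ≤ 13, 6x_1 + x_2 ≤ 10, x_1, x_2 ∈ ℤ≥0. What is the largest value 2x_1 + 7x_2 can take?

The continuous relaxation peaks at (0, 3.25) with value 22.75; rounding to a feasible lattice point costs some objective.
(x_1,x_2)=(0,3) is feasible, giving 21.
(x_1,x_2)=(1,2) is feasible, giving 16.
(x_1,x_2)=(0,2) is feasible, giving 14.
Maximum is 21 at (x_1,x_2)=(0,3).

21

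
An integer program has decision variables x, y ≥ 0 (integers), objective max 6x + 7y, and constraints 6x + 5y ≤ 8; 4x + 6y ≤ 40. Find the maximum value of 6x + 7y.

Relaxing integrality, the LP optimum is 11.20 at (x,y) = (0, 1.6), which is not an integer point.
(x,y)=(0,1): 6·0+5·1=5≤8, 4·0+6·1=6≤40, objective 7.
(x,y)=(1,0): 6·1+5·0=6≤8, 4·1+6·0=4≤40, objective 6.
The best lattice point is (0,1), giving 7.

7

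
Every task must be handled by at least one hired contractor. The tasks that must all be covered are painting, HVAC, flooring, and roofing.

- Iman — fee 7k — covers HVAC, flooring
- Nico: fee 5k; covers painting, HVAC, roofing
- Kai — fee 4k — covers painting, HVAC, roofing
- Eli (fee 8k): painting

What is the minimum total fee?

11

Choose Iman and Kai: together they cover painting, HVAC, flooring, roofing — every task.
Total fee: 7 + 4 = 11.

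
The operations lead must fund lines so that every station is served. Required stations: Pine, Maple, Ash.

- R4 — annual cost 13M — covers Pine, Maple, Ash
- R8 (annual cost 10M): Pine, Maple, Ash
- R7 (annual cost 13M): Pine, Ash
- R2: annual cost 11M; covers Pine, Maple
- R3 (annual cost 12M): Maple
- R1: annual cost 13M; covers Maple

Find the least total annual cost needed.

10

This is an integer covering problem.
R8 alone covers Pine, Maple, Ash — every station.
Total annual cost: 10.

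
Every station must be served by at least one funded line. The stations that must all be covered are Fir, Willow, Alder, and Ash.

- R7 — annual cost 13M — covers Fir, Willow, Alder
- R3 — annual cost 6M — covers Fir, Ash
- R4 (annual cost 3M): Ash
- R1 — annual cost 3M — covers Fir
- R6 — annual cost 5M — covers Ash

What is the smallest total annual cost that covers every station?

16

The greedy cost-per-new-station heuristic would pick R3 and R7 for 19, but a cheaper cover exists.
Choose R7 and R4: together they cover Fir, Willow, Alder, Ash — every station.
Total annual cost: 13 + 3 = 16.
No cover costs less than 16.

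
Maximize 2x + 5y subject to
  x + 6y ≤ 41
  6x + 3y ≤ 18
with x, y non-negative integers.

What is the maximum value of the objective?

(x,y)=(0,6) is feasible, giving 30.
(x,y)=(0,5) is feasible, giving 25.
Maximum is 30 at (x,y)=(0,6).

30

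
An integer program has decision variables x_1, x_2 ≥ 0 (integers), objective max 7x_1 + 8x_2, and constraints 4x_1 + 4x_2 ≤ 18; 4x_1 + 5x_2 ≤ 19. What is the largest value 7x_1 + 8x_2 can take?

31

The continuous relaxation peaks at (3.5, 1) with value 32.50; rounding to a feasible lattice point costs some objective.
(x_1,x_2)=(1,3): 4·1+4·3=16≤18, 4·1+5·3=19≤19, objective 31.
(x_1,x_2)=(2,2): 4·2+4·2=16≤18, 4·2+5·2=18≤19, objective 30.
(x_1,x_2)=(3,1): 4·3+4·1=16≤18, 4·3+5·1=17≤19, objective 29.
(x_1,x_2)=(4,0): 4·4+4·0=16≤18, 4·4+5·0=16≤19, objective 28.
Maximum is 31 at (x_1,x_2)=(1,3).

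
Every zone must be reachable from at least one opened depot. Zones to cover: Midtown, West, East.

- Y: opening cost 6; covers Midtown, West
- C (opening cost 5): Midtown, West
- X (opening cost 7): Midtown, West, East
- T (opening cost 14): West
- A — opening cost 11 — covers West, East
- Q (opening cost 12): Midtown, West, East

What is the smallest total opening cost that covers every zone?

X alone covers Midtown, West, East — every zone.
Total opening cost: 7.
No cover costs less than 7.

7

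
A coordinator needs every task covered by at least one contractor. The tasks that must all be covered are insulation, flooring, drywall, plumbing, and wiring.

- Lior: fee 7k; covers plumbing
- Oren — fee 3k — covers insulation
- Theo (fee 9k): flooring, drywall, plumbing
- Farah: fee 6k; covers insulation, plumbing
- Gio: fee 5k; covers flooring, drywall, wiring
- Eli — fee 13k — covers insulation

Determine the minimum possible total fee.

11

The greedy cost-per-new-task heuristic would pick Gio, Oren, and Farah for 14, but a cheaper cover exists.
Choose Farah and Gio: together they cover insulation, flooring, drywall, plumbing, wiring — every task.
Total fee: 6 + 5 = 11.
No cover costs less than 11.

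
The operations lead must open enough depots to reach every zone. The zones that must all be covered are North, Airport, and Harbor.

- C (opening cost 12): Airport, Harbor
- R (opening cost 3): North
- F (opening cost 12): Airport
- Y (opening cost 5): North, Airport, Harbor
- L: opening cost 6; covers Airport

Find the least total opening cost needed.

Y alone covers North, Airport, Harbor — every zone.
Total opening cost: 5.
No cover costs less than 5.

5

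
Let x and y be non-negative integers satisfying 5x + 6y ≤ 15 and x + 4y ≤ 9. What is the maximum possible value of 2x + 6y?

The continuous relaxation peaks at (0.429, 2.14) with value 13.71; rounding to a feasible lattice point costs some objective.
(x,y)=(0,2): 5·0+6·2=12≤15, 1·0+4·2=8≤9, objective 12.
(x,y)=(1,1): 5·1+6·1=11≤15, 1·1+4·1=5≤9, objective 8.
(x,y)=(0,1): 5·0+6·1=6≤15, 1·0+4·1=4≤9, objective 6.
Maximum is 12 at (x,y)=(0,2).

12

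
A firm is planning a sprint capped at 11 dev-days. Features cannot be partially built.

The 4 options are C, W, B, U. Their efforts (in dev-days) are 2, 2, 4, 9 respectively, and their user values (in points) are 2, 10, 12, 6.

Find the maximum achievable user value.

Take C, W, and B: effort 2 + 2 + 4 = 8 ≤ 11, user value 2 + 10 + 12 = 24.
No other feasible combination does better.

24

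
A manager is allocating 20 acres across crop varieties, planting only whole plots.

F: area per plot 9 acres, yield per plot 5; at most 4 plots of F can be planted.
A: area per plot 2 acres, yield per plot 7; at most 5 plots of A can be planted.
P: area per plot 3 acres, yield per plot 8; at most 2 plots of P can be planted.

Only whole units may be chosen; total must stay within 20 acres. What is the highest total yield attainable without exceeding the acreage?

This is a bounded integer knapsack.
A has the best ratio (7/2); taking only A gives at most 5×7 = 35 (stopped by the supply cap of 5).
Mixing does better — 5×A and 2×P: area 16 ≤ 20, yield 5·7 + 2·8 = 51.

51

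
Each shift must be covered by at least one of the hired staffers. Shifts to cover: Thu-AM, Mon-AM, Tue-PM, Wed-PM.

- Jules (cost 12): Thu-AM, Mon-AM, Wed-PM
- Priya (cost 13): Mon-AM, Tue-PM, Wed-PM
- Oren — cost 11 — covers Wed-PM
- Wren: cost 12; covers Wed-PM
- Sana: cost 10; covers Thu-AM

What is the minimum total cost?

23

This is an integer covering problem.
The greedy cost-per-new-shift heuristic would pick Jules and Priya for 25, but a cheaper cover exists.
Choose Priya and Sana: together they cover Thu-AM, Mon-AM, Tue-PM, Wed-PM — every shift.
Total cost: 13 + 10 = 23.
No cover costs less than 23.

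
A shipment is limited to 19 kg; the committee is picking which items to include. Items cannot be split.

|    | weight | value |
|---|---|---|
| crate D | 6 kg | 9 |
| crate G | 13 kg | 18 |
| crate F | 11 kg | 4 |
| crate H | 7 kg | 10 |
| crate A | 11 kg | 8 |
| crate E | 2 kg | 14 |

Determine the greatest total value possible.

crate G + crate E: weight 13 + 2 = 15 ≤ 19, value 18 + 14 = 32.
crate D + crate A + crate E: weight 6 + 11 + 2 = 19 ≤ 19, value 9 + 8 + 14 = 31.
crate D + crate H + crate E: weight 6 + 7 + 2 = 15 ≤ 19, value 9 + 10 + 14 = 33.
Best is crate D, crate H, and crate E with total value 33.

33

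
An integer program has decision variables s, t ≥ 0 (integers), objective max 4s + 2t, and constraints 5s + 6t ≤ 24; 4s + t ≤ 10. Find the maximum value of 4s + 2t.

The continuous relaxation peaks at (1.89, 2.42) with value 12.42; rounding to a feasible lattice point costs some objective.
(s,t)=(2,2): 5·2+6·2=22≤24, 4·2+1·2=10≤10, objective 12.
(s,t)=(2,1): 5·2+6·1=16≤24, 4·2+1·1=9≤10, objective 10.
(s,t)=(1,3): 5·1+6·3=23≤24, 4·1+1·3=7≤10, objective 10.
No feasible integer point exceeds 12.

12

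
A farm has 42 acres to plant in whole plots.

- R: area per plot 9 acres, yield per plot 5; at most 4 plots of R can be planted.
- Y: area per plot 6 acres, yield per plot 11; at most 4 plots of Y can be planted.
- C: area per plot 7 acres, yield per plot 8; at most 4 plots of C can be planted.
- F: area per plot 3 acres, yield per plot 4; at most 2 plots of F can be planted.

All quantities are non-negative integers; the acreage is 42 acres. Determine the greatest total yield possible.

Take 4×Y, 2×C, and 1×F: area 41 ≤ 42, yield 4·11 + 2·8 + 1·4 = 64.
Y has the best ratio (11/6) and is taken to its limit of 4; remaining capacity is filled optimally with the others.

64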